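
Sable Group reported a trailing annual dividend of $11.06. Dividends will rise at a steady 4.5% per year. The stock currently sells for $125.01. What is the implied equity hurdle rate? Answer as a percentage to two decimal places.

Rearranging the constant-growth DDM: r = D₁/P₀ + g.
D₁ = 11.06 × (1 + 0.045) = 11.5577.
r = 11.5577 / 125.01 + 0.045 = 0.09245 + 0.045 = 0.13745

13.75%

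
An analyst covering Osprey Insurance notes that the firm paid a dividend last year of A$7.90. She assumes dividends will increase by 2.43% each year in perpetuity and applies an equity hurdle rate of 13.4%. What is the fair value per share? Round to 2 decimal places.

A$73.76

Gordon growth model: P₀ = D₁/(r − g). D₁ = 7.90 × (1 + 0.0243) = 8.0920.
P₀ = 8.0920 / (0.134 − 0.0243) = 8.0920 / 0.1097 = 73.7645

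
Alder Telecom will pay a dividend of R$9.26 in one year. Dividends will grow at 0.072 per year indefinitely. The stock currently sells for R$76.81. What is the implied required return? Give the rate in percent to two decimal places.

Rearranging the constant-growth DDM: r = D₁/P₀ + g.
r = 9.2600 / 76.81 + 0.072 = 0.12056 + 0.072 = 0.19256

19.26%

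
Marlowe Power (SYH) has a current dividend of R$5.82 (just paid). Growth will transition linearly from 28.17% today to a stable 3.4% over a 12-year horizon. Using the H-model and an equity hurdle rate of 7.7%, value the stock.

H-model: P₀ = D₀[(1+g_L) + H(g_S−g_L)]/(r−g_L), with H = 12/2 = 6.
P₀ = 5.82 × [(1+0.034) + 6×(0.2817−0.034)] / (0.077−0.034)
   = 5.82 × 2.5202 / 0.043 = 341.1061

R$341.11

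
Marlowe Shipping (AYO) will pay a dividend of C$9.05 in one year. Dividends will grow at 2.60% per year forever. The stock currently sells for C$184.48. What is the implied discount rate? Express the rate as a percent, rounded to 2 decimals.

7.51%

Rearranging the constant-growth DDM: r = D₁/P₀ + g.
r = 9.0500 / 184.48 + 0.026 = 0.04906 + 0.026 = 0.07506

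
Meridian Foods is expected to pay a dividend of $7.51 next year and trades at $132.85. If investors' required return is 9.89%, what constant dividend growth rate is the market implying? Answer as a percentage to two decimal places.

From P₀ = D₁/(r − g), the implied growth is g = r − D₁/P₀.
g = 0.0989 − 7.51/132.85 = 0.0989 − 0.05653 = 0.04237

4.24%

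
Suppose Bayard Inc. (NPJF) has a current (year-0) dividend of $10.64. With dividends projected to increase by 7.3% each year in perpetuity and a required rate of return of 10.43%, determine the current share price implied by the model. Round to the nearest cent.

$364.75

Gordon growth model: P₀ = D₁/(r − g). D₁ = 10.64 × (1 + 0.073) = 11.4167.
P₀ = 11.4167 / (0.1043 − 0.073) = 11.4167 / 0.0313 = 364.7514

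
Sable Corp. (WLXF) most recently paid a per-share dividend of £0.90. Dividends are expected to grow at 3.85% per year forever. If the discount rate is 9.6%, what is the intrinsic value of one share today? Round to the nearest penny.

Gordon growth model: P₀ = D₁/(r − g). D₁ = 0.90 × (1 + 0.0385) = 0.9346.
P₀ = 0.9346 / (0.096 − 0.0385) = 0.9346 / 0.0575 = 16.2548

£16.25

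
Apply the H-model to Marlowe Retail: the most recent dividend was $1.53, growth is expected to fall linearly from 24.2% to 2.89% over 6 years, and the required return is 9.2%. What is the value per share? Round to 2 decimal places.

H-model: P₀ = D₀[(1+g_L) + H(g_S−g_L)]/(r−g_L), with H = 6/2 = 3.
P₀ = 1.53 × [(1+0.0289) + 3×(0.242−0.0289)] / (0.092−0.0289)
   = 1.53 × 1.6682 / 0.0631 = 40.4492

$40.45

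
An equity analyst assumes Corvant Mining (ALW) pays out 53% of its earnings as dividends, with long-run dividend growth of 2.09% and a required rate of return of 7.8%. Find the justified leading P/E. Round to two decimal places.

Justified leading P/E = b/(r−g) = 0.53/(0.078−0.0209) = 9.2820

9.28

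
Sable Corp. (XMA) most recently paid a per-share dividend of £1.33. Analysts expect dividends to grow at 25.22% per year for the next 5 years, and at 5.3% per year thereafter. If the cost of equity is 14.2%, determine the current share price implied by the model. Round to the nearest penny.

Two-stage DDM. Project D₁…D_5 at 0.2522, terminal growth 0.053, discount at r = 0.142.
D_1 = 1.6654
D_2 = 2.0854
D_3 = 2.6114
D_4 = 3.2700
D_5 = 4.0947
Terminal value at t=5: TV = D_6/(r−g) = 4.3117/(0.142−0.053) = 48.4461
P₀ = 1.6654/(1+0.142)^1 + 2.0854/(1+0.142)^2 + 2.6114/(1+0.142)^3 + 3.2700/(1+0.142)^4 + 4.0947/(1+0.142)^5 + 48.4461/(1+0.142)^5 = 33.7833

£33.78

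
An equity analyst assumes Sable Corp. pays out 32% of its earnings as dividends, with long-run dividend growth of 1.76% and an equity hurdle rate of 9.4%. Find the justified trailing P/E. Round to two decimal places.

Justified trailing P/E = b(1+g)/(r−g) = 0.32×(1+0.0176)/(0.094−0.0176) = 4.2622

4.26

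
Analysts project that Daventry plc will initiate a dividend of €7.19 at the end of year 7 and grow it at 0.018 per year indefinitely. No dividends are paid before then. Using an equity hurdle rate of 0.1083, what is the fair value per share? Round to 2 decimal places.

€42.96

Deferred-dividend DDM. At t=6 the remaining stream is a growing perpetuity with first payment D_7 = 7.19.
V_6 = D_7/(r−g) = 7.19/(0.1083−0.018) = 79.6235
P₀ = V_6/(1+r)^6 = 79.6235/(1+0.1083)^6 = 42.9633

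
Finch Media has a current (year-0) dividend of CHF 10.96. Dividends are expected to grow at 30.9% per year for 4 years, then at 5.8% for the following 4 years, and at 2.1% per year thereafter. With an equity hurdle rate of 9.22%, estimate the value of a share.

Three-stage DDM. Project D₁…D_8; terminal Gordon value at t=8 with g = 0.021; discount at r = 0.0922.
D_1 = 14.3466
D_2 = 18.7798
D_3 = 24.5827
D_4 = 32.1787
D_5 = 34.0451
D_6 = 36.0197
D_7 = 38.1089
D_8 = 40.3192
TV_8 = 41.1659/(0.0922−0.021) = 578.1727
P₀ = Σ Dₜ/(1+r)ᵗ + TV_8/(1+r)^8 = 439.4718

CHF 439.47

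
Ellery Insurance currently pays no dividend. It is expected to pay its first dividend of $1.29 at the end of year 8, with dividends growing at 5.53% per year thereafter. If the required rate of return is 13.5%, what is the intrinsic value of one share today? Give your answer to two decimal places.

$6.67

Deferred-dividend DDM. At t=7 the remaining stream is a growing perpetuity with first payment D_8 = 1.29.
V_7 = D_8/(r−g) = 1.29/(0.135−0.0553) = 16.1857
P₀ = V_7/(1+r)^7 = 16.1857/(1+0.135)^7 = 6.6705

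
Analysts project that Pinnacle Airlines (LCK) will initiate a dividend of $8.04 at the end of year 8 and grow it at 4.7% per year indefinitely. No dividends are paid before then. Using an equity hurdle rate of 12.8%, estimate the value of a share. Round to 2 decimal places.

$42.72

Deferred-dividend DDM. At t=7 the remaining stream is a growing perpetuity with first payment D_8 = 8.04.
V_7 = D_8/(r−g) = 8.04/(0.128−0.047) = 99.2593
P₀ = V_7/(1+r)^7 = 99.2593/(1+0.128)^7 = 42.7176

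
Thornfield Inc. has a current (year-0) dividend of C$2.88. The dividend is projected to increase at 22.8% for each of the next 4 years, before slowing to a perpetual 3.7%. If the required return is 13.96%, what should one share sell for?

C$53.18

Two-stage DDM. Project D₁…D_4 at 0.228, terminal growth 0.037, discount at r = 0.1396.
D_1 = 3.5366
D_2 = 4.3430
D_3 = 5.3332
D_4 = 6.5492
Terminal value at t=4: TV = D_5/(r−g) = 6.7915/(0.1396−0.037) = 66.1938
P₀ = 3.5366/(1+0.1396)^1 + 4.3430/(1+0.1396)^2 + 5.3332/(1+0.1396)^3 + 6.5492/(1+0.1396)^4 + 66.1938/(1+0.1396)^4 = 53.1813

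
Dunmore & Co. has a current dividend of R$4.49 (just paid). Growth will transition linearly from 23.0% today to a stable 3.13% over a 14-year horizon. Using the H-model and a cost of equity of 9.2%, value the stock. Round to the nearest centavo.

R$179.17

H-model: P₀ = D₀[(1+g_L) + H(g_S−g_L)]/(r−g_L), with H = 14/2 = 7.
P₀ = 4.49 × [(1+0.0313) + 7×(0.23−0.0313)] / (0.092−0.0313)
   = 4.49 × 2.4222 / 0.0607 = 179.1710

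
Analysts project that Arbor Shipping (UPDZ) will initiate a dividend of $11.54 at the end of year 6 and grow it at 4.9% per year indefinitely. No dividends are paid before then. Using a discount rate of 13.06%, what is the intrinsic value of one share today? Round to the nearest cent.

Deferred-dividend DDM. At t=5 the remaining stream is a growing perpetuity with first payment D_6 = 11.54.
V_5 = D_6/(r−g) = 11.54/(0.1306−0.049) = 141.4216
P₀ = V_5/(1+r)^5 = 141.4216/(1+0.1306)^5 = 76.5545

$76.55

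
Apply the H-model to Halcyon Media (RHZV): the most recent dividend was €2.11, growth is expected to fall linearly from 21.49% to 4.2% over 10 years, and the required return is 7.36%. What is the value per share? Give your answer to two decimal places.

€127.30

H-model: P₀ = D₀[(1+g_L) + H(g_S−g_L)]/(r−g_L), with H = 10/2 = 5.
P₀ = 2.11 × [(1+0.042) + 5×(0.2149−0.042)] / (0.0736−0.042)
   = 2.11 × 1.9065 / 0.0316 = 127.3011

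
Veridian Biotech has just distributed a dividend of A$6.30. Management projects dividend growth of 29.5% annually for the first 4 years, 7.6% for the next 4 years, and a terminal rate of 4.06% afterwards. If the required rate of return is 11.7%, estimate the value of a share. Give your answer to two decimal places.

Three-stage DDM. Project D₁…D_8; terminal Gordon value at t=8 with g = 0.0406; discount at r = 0.117.
D_1 = 8.1585
D_2 = 10.5653
D_3 = 13.6820
D_4 = 17.7182
D_5 = 19.0648
D_6 = 20.5137
D_7 = 22.0727
D_8 = 23.7503
TV_8 = 24.7145/(0.117−0.0406) = 323.4887
P₀ = Σ Dₜ/(1+r)ᵗ + TV_8/(1+r)^8 = 211.9558

A$211.96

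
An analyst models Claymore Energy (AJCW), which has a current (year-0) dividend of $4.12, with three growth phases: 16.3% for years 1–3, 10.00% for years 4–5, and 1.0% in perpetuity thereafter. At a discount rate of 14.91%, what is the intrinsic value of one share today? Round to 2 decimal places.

Three-stage DDM. Project D₁…D_5; terminal Gordon value at t=5 with g = 0.01; discount at r = 0.1491.
D_1 = 4.7916
D_2 = 5.5726
D_3 = 6.4809
D_4 = 7.1290
D_5 = 7.8419
TV_5 = 7.9203/(0.1491−0.01) = 56.9398
P₀ = Σ Dₜ/(1+r)ᵗ + TV_5/(1+r)^5 = 49.0845

$49.08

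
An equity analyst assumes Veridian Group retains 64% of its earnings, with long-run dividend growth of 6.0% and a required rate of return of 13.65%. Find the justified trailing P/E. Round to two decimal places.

Payout ratio b = 1 − 0.64 = 0.36.
Justified trailing P/E = b(1+g)/(r−g) = 0.36×(1+0.06)/(0.1365−0.06) = 4.9882

4.99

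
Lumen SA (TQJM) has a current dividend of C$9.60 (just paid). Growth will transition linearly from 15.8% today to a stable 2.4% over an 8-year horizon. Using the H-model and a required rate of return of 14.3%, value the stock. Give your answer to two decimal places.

H-model: P₀ = D₀[(1+g_L) + H(g_S−g_L)]/(r−g_L), with H = 8/2 = 4.
P₀ = 9.60 × [(1+0.024) + 4×(0.158−0.024)] / (0.143−0.024)
   = 9.60 × 1.5600 / 0.119 = 125.8487

C$125.85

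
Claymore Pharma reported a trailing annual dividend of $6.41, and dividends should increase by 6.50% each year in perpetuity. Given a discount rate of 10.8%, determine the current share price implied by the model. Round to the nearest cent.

Gordon growth model: P₀ = D₁/(r − g). D₁ = 6.41 × (1 + 0.065) = 6.8266.
P₀ = 6.8266 / (0.108 − 0.065) = 6.8266 / 0.043 = 158.7593

$158.76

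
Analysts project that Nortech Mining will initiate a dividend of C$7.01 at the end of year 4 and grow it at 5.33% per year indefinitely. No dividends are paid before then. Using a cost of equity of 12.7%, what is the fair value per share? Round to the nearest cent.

C$66.45

Deferred-dividend DDM. At t=3 the remaining stream is a growing perpetuity with first payment D_4 = 7.01.
V_3 = D_4/(r−g) = 7.01/(0.127−0.0533) = 95.1153
P₀ = V_3/(1+r)^3 = 95.1153/(1+0.127)^3 = 66.4475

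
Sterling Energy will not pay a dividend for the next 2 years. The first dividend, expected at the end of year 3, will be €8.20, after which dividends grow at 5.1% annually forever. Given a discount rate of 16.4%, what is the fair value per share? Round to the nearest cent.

Deferred-dividend DDM. At t=2 the remaining stream is a growing perpetuity with first payment D_3 = 8.20.
V_2 = D_3/(r−g) = 8.20/(0.164−0.051) = 72.5664
P₀ = V_2/(1+r)^2 = 72.5664/(1+0.164)^2 = 53.5586

€53.56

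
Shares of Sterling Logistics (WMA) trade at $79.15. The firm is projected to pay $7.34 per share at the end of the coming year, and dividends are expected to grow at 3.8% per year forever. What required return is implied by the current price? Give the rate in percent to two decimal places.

13.07%

Rearranging the constant-growth DDM: r = D₁/P₀ + g.
r = 7.3400 / 79.15 + 0.038 = 0.09274 + 0.038 = 0.13074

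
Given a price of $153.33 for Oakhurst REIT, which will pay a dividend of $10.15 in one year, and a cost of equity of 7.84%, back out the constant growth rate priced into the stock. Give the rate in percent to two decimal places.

1.22%

From P₀ = D₁/(r − g), the implied growth is g = r − D₁/P₀.
g = 0.0784 − 10.15/153.33 = 0.0784 − 0.06620 = 0.01220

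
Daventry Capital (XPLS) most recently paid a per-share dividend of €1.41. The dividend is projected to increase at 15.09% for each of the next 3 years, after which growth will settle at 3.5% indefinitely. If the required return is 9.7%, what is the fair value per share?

€31.84

Two-stage DDM. Project D₁…D_3 at 0.1509, terminal growth 0.035, discount at r = 0.097.
D_1 = 1.6228
D_2 = 1.8676
D_3 = 2.1495
Terminal value at t=3: TV = D_4/(r−g) = 2.2247/(0.097−0.035) = 35.8823
P₀ = 1.6228/(1+0.097)^1 + 1.8676/(1+0.097)^2 + 2.1495/(1+0.097)^3 + 35.8823/(1+0.097)^3 = 31.8402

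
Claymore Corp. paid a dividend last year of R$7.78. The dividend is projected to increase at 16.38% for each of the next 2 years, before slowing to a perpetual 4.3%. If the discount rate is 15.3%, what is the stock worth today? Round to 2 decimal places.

Two-stage DDM. Project D₁…D_2 at 0.1638, terminal growth 0.043, discount at r = 0.153.
D_1 = 9.0544
D_2 = 10.5375
Terminal value at t=2: TV = D_3/(r−g) = 10.9906/(0.153−0.043) = 99.9144
P₀ = 9.0544/(1+0.153)^1 + 10.5375/(1+0.153)^2 + 99.9144/(1+0.153)^2 = 90.9363

R$90.94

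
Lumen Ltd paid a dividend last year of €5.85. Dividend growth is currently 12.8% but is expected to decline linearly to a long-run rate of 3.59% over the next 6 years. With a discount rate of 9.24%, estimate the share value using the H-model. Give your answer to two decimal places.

H-model: P₀ = D₀[(1+g_L) + H(g_S−g_L)]/(r−g_L), with H = 6/2 = 3.
P₀ = 5.85 × [(1+0.0359) + 3×(0.128−0.0359)] / (0.0924−0.0359)
   = 5.85 × 1.3122 / 0.0565 = 135.8650

€135.86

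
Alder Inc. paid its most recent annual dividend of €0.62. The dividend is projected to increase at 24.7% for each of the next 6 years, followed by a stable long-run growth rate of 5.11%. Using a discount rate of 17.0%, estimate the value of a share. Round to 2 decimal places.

Two-stage DDM. Project D₁…D_6 at 0.247, terminal growth 0.0511, discount at r = 0.17.
D_1 = 0.7731
D_2 = 0.9641
D_3 = 1.2022
D_4 = 1.4992
D_5 = 1.8695
D_6 = 2.3313
Terminal value at t=6: TV = D_7/(r−g) = 2.4504/(0.17−0.0511) = 20.6088
P₀ = 0.7731/(1+0.17)^1 + 0.9641/(1+0.17)^2 + 1.2022/(1+0.17)^3 + 1.4992/(1+0.17)^4 + 1.8695/(1+0.17)^5 + 2.3313/(1+0.17)^6 + 20.6088/(1+0.17)^6 = 12.7114

€12.71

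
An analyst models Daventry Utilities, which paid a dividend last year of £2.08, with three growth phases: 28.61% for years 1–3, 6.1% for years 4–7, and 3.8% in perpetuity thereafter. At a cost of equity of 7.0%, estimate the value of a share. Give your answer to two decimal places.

Three-stage DDM. Project D₁…D_7; terminal Gordon value at t=7 with g = 0.038; discount at r = 0.07.
D_1 = 2.6751
D_2 = 3.4404
D_3 = 4.4247
D_4 = 4.6946
D_5 = 4.9810
D_6 = 5.2849
D_7 = 5.6072
TV_7 = 5.8203/(0.07−0.038) = 181.8848
P₀ = Σ Dₜ/(1+r)ᵗ + TV_7/(1+r)^7 = 136.5321

£136.53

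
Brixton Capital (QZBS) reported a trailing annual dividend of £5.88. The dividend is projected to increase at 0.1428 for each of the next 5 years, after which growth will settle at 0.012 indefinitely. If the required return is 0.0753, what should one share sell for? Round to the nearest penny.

£162.88

Two-stage DDM. Project D₁…D_5 at 0.1428, terminal growth 0.012, discount at r = 0.0753.
D_1 = 6.7197
D_2 = 7.6792
D_3 = 8.7758
D_4 = 10.0290
D_5 = 11.4612
Terminal value at t=5: TV = D_6/(r−g) = 11.5987/(0.0753−0.012) = 183.2337
P₀ = 6.7197/(1+0.0753)^1 + 7.6792/(1+0.0753)^2 + 8.7758/(1+0.0753)^3 + 10.0290/(1+0.0753)^4 + 11.4612/(1+0.0753)^5 + 183.2337/(1+0.0753)^5 = 162.8774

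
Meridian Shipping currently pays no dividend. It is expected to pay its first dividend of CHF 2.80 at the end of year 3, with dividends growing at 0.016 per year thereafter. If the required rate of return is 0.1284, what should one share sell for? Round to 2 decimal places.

Deferred-dividend DDM. At t=2 the remaining stream is a growing perpetuity with first payment D_3 = 2.80.
V_2 = D_3/(r−g) = 2.80/(0.1284−0.016) = 24.9110
P₀ = V_2/(1+r)^2 = 24.9110/(1+0.1284)^2 = 19.5644

CHF 19.56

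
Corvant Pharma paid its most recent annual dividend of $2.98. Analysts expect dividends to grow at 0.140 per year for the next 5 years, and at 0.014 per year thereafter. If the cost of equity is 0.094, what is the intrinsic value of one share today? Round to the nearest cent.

Two-stage DDM. Project D₁…D_5 at 0.14, terminal growth 0.014, discount at r = 0.094.
D_1 = 3.3972
D_2 = 3.8728
D_3 = 4.4150
D_4 = 5.0331
D_5 = 5.7377
Terminal value at t=5: TV = D_6/(r−g) = 5.8181/(0.094−0.014) = 72.7258
P₀ = 3.3972/(1+0.094)^1 + 3.8728/(1+0.094)^2 + 4.4150/(1+0.094)^3 + 5.0331/(1+0.094)^4 + 5.7377/(1+0.094)^5 + 72.7258/(1+0.094)^5 = 63.2972

$63.30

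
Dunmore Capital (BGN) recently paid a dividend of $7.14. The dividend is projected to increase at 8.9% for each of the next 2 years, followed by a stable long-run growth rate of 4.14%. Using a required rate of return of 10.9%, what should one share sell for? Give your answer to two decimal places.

Two-stage DDM. Project D₁…D_2 at 0.089, terminal growth 0.0414, discount at r = 0.109.
D_1 = 7.7755
D_2 = 8.4675
Terminal value at t=2: TV = D_3/(r−g) = 8.8180/(0.109−0.0414) = 130.4442
P₀ = 7.7755/(1+0.109)^1 + 8.4675/(1+0.109)^2 + 130.4442/(1+0.109)^2 = 119.9585

$119.96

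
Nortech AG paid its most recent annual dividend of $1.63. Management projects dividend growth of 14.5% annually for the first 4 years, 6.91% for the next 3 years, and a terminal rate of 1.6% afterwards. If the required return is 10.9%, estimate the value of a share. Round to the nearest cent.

Three-stage DDM. Project D₁…D_7; terminal Gordon value at t=7 with g = 0.016; discount at r = 0.109.
D_1 = 1.8663
D_2 = 2.1370
D_3 = 2.4468
D_4 = 2.8016
D_5 = 2.9952
D_6 = 3.2022
D_7 = 3.4235
TV_7 = 3.4782/(0.109−0.016) = 37.4003
P₀ = Σ Dₜ/(1+r)ᵗ + TV_7/(1+r)^7 = 30.3610

$30.36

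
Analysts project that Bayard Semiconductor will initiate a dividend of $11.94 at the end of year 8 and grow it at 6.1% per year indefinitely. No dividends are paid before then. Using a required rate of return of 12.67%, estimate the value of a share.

$78.85

Deferred-dividend DDM. At t=7 the remaining stream is a growing perpetuity with first payment D_8 = 11.94.
V_7 = D_8/(r−g) = 11.94/(0.1267−0.061) = 181.7352
P₀ = V_7/(1+r)^7 = 181.7352/(1+0.1267)^7 = 78.8462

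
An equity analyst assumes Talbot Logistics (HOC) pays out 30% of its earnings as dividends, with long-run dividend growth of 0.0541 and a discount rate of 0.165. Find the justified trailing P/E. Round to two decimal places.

2.85

Justified trailing P/E = b(1+g)/(r−g) = 0.30×(1+0.0541)/(0.165−0.0541) = 2.8515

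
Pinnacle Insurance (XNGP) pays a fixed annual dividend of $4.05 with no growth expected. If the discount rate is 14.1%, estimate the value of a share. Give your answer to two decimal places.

$28.72

Zero-growth DDM (perpetuity): P₀ = D/r = 4.05 / 0.141 = 28.7234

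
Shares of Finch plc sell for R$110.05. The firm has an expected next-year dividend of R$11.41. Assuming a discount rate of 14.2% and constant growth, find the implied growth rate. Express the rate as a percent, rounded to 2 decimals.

3.83%

From P₀ = D₁/(r − g), the implied growth is g = r − D₁/P₀.
g = 0.142 − 11.41/110.05 = 0.142 − 0.10368 = 0.03832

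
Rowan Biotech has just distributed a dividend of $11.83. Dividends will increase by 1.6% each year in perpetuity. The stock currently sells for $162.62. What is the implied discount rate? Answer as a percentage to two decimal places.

Rearranging the constant-growth DDM: r = D₁/P₀ + g.
D₁ = 11.83 × (1 + 0.016) = 12.0193.
r = 12.0193 / 162.62 + 0.016 = 0.07391 + 0.016 = 0.08991

8.99%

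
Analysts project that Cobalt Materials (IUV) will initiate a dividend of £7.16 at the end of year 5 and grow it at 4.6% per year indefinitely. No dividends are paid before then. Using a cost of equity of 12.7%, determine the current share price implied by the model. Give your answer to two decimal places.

£54.79

Deferred-dividend DDM. At t=4 the remaining stream is a growing perpetuity with first payment D_5 = 7.16.
V_4 = D_5/(r−g) = 7.16/(0.127−0.046) = 88.3951
P₀ = V_4/(1+r)^4 = 88.3951/(1+0.127)^4 = 54.7939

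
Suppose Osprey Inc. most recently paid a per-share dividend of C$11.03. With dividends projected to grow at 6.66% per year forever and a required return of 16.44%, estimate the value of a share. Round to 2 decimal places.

Gordon growth model: P₀ = D₁/(r − g). D₁ = 11.03 × (1 + 0.0666) = 11.7646.
P₀ = 11.7646 / (0.1644 − 0.0666) = 11.7646 / 0.0978 = 120.2924

C$120.29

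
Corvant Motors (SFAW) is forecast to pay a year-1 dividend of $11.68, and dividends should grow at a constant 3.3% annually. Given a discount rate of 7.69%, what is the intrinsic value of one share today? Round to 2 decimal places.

$266.06

Gordon growth model: P₀ = D₁/(r − g), with D₁ = 11.68 given directly.
P₀ = 11.6800 / (0.0769 − 0.033) = 11.6800 / 0.0439 = 266.0592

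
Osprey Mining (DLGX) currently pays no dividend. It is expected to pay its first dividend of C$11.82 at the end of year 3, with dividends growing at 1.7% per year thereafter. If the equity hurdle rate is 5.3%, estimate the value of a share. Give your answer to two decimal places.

Deferred-dividend DDM. At t=2 the remaining stream is a growing perpetuity with first payment D_3 = 11.82.
V_2 = D_3/(r−g) = 11.82/(0.053−0.017) = 328.3333
P₀ = V_2/(1+r)^2 = 328.3333/(1+0.053)^2 = 296.1135

C$296.11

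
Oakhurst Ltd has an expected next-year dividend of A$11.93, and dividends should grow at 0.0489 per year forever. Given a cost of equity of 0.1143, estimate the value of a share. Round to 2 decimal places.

Gordon growth model: P₀ = D₁/(r − g), with D₁ = 11.93 given directly.
P₀ = 11.9300 / (0.1143 − 0.0489) = 11.9300 / 0.0654 = 182.4159

A$182.42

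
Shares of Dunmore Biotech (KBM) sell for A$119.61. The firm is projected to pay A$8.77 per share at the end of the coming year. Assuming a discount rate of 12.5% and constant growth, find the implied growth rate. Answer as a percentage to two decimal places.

5.17%

From P₀ = D₁/(r − g), the implied growth is g = r − D₁/P₀.
g = 0.125 − 8.77/119.61 = 0.125 − 0.07332 = 0.05168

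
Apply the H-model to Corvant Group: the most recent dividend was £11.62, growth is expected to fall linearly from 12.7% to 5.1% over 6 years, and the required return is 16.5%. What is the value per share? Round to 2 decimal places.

H-model: P₀ = D₀[(1+g_L) + H(g_S−g_L)]/(r−g_L), with H = 6/2 = 3.
P₀ = 11.62 × [(1+0.051) + 3×(0.127−0.051)] / (0.165−0.051)
   = 11.62 × 1.2790 / 0.114 = 130.3682

£130.37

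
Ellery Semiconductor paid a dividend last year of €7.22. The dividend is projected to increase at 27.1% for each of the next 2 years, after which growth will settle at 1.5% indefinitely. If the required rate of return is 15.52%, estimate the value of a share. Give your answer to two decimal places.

€79.96

Two-stage DDM. Project D₁…D_2 at 0.271, terminal growth 0.015, discount at r = 0.1552.
D_1 = 9.1766
D_2 = 11.6635
Terminal value at t=2: TV = D_3/(r−g) = 11.8384/(0.1552−0.015) = 84.4396
P₀ = 9.1766/(1+0.1552)^1 + 11.6635/(1+0.1552)^2 + 84.4396/(1+0.1552)^2 = 79.9588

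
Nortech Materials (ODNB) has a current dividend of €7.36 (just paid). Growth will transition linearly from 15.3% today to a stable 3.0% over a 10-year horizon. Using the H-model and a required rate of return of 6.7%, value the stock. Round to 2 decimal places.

€327.22

H-model: P₀ = D₀[(1+g_L) + H(g_S−g_L)]/(r−g_L), with H = 10/2 = 5.
P₀ = 7.36 × [(1+0.03) + 5×(0.153−0.03)] / (0.067−0.03)
   = 7.36 × 1.6450 / 0.037 = 327.2216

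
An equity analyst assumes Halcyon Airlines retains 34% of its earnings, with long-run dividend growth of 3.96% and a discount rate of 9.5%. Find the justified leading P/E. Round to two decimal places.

Payout ratio b = 1 − 0.34 = 0.66.
Justified leading P/E = b/(r−g) = 0.66/(0.095−0.0396) = 11.9134

11.91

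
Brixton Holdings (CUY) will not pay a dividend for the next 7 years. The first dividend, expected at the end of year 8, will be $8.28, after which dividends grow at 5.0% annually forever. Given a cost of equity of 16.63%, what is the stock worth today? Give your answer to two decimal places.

$24.25

Deferred-dividend DDM. At t=7 the remaining stream is a growing perpetuity with first payment D_8 = 8.28.
V_7 = D_8/(r−g) = 8.28/(0.1663−0.05) = 71.1952
P₀ = V_7/(1+r)^7 = 71.1952/(1+0.1663)^7 = 24.2537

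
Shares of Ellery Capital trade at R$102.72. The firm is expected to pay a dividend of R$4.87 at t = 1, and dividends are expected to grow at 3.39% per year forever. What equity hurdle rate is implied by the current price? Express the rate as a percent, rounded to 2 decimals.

Rearranging the constant-growth DDM: r = D₁/P₀ + g.
r = 4.8700 / 102.72 + 0.0339 = 0.04741 + 0.0339 = 0.08131

8.13%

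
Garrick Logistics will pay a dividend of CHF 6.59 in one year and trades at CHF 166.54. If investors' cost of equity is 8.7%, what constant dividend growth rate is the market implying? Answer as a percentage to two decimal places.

4.74%

From P₀ = D₁/(r − g), the implied growth is g = r − D₁/P₀.
g = 0.087 − 6.59/166.54 = 0.087 − 0.03957 = 0.04743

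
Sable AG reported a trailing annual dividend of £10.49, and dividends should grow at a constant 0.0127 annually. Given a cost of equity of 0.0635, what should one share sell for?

Gordon growth model: P₀ = D₁/(r − g). D₁ = 10.49 × (1 + 0.0127) = 10.6232.
P₀ = 10.6232 / (0.0635 − 0.0127) = 10.6232 / 0.0508 = 209.1186

£209.12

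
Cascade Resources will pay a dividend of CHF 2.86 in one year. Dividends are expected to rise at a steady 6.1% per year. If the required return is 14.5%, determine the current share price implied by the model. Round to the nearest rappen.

Gordon growth model: P₀ = D₁/(r − g), with D₁ = 2.86 given directly.
P₀ = 2.8600 / (0.145 − 0.061) = 2.8600 / 0.084 = 34.0476

CHF 34.05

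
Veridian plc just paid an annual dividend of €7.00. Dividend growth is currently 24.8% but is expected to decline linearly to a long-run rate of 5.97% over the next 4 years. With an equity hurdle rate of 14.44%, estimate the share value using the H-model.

H-model: P₀ = D₀[(1+g_L) + H(g_S−g_L)]/(r−g_L), with H = 4/2 = 2.
P₀ = 7.00 × [(1+0.0597) + 2×(0.248−0.0597)] / (0.1444−0.0597)
   = 7.00 × 1.4363 / 0.0847 = 118.7025

€118.70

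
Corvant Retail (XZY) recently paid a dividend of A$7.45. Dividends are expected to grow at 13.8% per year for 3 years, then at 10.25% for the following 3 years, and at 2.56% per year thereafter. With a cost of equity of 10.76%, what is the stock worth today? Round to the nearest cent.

Three-stage DDM. Project D₁…D_6; terminal Gordon value at t=6 with g = 0.0256; discount at r = 0.1076.
D_1 = 8.4781
D_2 = 9.6481
D_3 = 10.9795
D_4 = 12.1049
D_5 = 13.3457
D_6 = 14.7136
TV_6 = 15.0903/(0.1076−0.0256) = 184.0276
P₀ = Σ Dₜ/(1+r)ᵗ + TV_6/(1+r)^6 = 147.2930

A$147.29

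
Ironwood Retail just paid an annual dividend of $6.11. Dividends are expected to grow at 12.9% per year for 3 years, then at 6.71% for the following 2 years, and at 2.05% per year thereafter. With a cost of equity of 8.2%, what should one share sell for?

$145.60

Three-stage DDM. Project D₁…D_5; terminal Gordon value at t=5 with g = 0.0205; discount at r = 0.082.
D_1 = 6.8982
D_2 = 7.7881
D_3 = 8.7927
D_4 = 9.3827
D_5 = 10.0123
TV_5 = 10.2175/(0.082−0.0205) = 166.1388
P₀ = Σ Dₜ/(1+r)ᵗ + TV_5/(1+r)^5 = 145.5964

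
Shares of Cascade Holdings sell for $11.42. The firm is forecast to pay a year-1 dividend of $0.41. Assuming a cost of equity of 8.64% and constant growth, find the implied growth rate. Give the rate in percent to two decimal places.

5.05%

From P₀ = D₁/(r − g), the implied growth is g = r − D₁/P₀.
g = 0.0864 − 0.41/11.42 = 0.0864 − 0.03590 = 0.05050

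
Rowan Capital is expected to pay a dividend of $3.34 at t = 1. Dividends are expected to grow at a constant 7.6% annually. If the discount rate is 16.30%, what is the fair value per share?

Gordon growth model: P₀ = D₁/(r − g), with D₁ = 3.34 given directly.
P₀ = 3.3400 / (0.163 − 0.076) = 3.3400 / 0.087 = 38.3908

$38.39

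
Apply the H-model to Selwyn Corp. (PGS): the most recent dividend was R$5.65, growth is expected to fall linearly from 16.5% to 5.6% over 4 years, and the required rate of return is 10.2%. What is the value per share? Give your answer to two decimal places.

R$156.48

H-model: P₀ = D₀[(1+g_L) + H(g_S−g_L)]/(r−g_L), with H = 4/2 = 2.
P₀ = 5.65 × [(1+0.056) + 2×(0.165−0.056)] / (0.102−0.056)
   = 5.65 × 1.2740 / 0.046 = 156.4804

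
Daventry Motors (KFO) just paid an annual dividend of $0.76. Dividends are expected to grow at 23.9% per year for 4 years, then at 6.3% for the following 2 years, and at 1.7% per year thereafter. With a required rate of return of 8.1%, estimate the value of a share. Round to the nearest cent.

$27.04

Three-stage DDM. Project D₁…D_6; terminal Gordon value at t=6 with g = 0.017; discount at r = 0.081.
D_1 = 0.9416
D_2 = 1.1667
D_3 = 1.4455
D_4 = 1.7910
D_5 = 1.9038
D_6 = 2.0238
TV_6 = 2.0582/(0.081−0.017) = 32.1593
P₀ = Σ Dₜ/(1+r)ᵗ + TV_6/(1+r)^6 = 27.0370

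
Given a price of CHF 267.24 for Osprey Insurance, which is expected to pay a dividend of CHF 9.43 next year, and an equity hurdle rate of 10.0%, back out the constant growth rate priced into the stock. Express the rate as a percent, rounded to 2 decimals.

From P₀ = D₁/(r − g), the implied growth is g = r − D₁/P₀.
g = 0.1 − 9.43/267.24 = 0.1 − 0.03529 = 0.06471

6.47%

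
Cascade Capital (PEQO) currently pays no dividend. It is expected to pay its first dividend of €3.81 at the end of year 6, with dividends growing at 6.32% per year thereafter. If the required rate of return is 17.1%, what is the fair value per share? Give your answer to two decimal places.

Deferred-dividend DDM. At t=5 the remaining stream is a growing perpetuity with first payment D_6 = 3.81.
V_5 = D_6/(r−g) = 3.81/(0.171−0.0632) = 35.3432
P₀ = V_5/(1+r)^5 = 35.3432/(1+0.171)^5 = 16.0517

€16.05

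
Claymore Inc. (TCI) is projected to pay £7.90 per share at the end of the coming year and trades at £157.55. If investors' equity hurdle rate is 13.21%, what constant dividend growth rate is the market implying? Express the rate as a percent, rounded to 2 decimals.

8.20%

From P₀ = D₁/(r − g), the implied growth is g = r − D₁/P₀.
g = 0.1321 − 7.90/157.55 = 0.1321 − 0.05014 = 0.08196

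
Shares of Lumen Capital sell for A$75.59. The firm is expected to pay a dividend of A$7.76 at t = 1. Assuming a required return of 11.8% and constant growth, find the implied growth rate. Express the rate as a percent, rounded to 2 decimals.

1.53%

From P₀ = D₁/(r − g), the implied growth is g = r − D₁/P₀.
g = 0.118 − 7.76/75.59 = 0.118 − 0.10266 = 0.01534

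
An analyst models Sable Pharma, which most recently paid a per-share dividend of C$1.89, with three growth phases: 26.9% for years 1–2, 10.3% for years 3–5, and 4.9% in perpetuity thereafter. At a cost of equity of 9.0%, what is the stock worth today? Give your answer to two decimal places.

C$80.55

Three-stage DDM. Project D₁…D_5; terminal Gordon value at t=5 with g = 0.049; discount at r = 0.09.
D_1 = 2.3984
D_2 = 3.0436
D_3 = 3.3571
D_4 = 3.7028
D_5 = 4.0842
TV_5 = 4.2844/(0.09−0.049) = 104.4969
P₀ = Σ Dₜ/(1+r)ᵗ + TV_5/(1+r)^5 = 80.5478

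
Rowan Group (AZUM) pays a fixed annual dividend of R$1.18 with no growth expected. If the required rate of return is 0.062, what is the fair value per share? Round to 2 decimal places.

Zero-growth DDM (perpetuity): P₀ = D/r = 1.18 / 0.062 = 19.0323

R$19.03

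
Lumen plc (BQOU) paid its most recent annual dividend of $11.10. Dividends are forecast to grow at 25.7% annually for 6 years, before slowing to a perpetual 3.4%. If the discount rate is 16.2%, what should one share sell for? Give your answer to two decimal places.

Two-stage DDM. Project D₁…D_6 at 0.257, terminal growth 0.034, discount at r = 0.162.
D_1 = 13.9527
D_2 = 17.5385
D_3 = 22.0459
D_4 = 27.7118
D_5 = 34.8337
D_6 = 43.7859
Terminal value at t=6: TV = D_7/(r−g) = 45.2747/(0.162−0.034) = 353.7083
P₀ = 13.9527/(1+0.162)^1 + 17.5385/(1+0.162)^2 + 22.0459/(1+0.162)^3 + 27.7118/(1+0.162)^4 + 34.8337/(1+0.162)^5 + 43.7859/(1+0.162)^6 + 353.7083/(1+0.162)^6 = 232.1610

$232.16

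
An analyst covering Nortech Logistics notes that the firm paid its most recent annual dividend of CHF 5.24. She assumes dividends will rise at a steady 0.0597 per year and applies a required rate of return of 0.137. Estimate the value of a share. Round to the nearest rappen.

Gordon growth model: P₀ = D₁/(r − g). D₁ = 5.24 × (1 + 0.0597) = 5.5528.
P₀ = 5.5528 / (0.137 − 0.0597) = 5.5528 / 0.0773 = 71.8348

CHF 71.83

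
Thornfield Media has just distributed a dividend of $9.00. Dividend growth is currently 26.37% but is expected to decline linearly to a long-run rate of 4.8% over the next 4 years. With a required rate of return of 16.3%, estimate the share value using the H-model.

$115.78

H-model: P₀ = D₀[(1+g_L) + H(g_S−g_L)]/(r−g_L), with H = 4/2 = 2.
P₀ = 9.00 × [(1+0.048) + 2×(0.2637−0.048)] / (0.163−0.048)
   = 9.00 × 1.4794 / 0.115 = 115.7791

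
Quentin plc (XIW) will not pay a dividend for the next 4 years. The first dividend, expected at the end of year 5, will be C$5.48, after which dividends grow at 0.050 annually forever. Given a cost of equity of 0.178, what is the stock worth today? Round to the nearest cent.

C$22.23

Deferred-dividend DDM. At t=4 the remaining stream is a growing perpetuity with first payment D_5 = 5.48.
V_4 = D_5/(r−g) = 5.48/(0.178−0.05) = 42.8125
P₀ = V_4/(1+r)^4 = 42.8125/(1+0.178)^4 = 22.2326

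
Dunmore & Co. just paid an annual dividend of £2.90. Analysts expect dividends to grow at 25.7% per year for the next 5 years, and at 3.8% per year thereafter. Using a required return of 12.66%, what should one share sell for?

£79.13

Two-stage DDM. Project D₁…D_5 at 0.257, terminal growth 0.038, discount at r = 0.1266.
D_1 = 3.6453
D_2 = 4.5821
D_3 = 5.7598
D_4 = 7.2400
D_5 = 9.1007
Terminal value at t=5: TV = D_6/(r−g) = 9.4465/(0.1266−0.038) = 106.6198
P₀ = 3.6453/(1+0.1266)^1 + 4.5821/(1+0.1266)^2 + 5.7598/(1+0.1266)^3 + 7.2400/(1+0.1266)^4 + 9.1007/(1+0.1266)^5 + 106.6198/(1+0.1266)^5 = 79.1301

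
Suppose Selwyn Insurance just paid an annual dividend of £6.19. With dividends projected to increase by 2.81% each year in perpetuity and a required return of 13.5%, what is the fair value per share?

£59.53

Gordon growth model: P₀ = D₁/(r − g). D₁ = 6.19 × (1 + 0.0281) = 6.3639.
P₀ = 6.3639 / (0.135 − 0.0281) = 6.3639 / 0.1069 = 59.5317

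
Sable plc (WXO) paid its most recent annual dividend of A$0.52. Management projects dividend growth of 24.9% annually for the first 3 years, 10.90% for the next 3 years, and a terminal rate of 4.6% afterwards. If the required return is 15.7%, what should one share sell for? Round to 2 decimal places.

A$9.05

Three-stage DDM. Project D₁…D_6; terminal Gordon value at t=6 with g = 0.046; discount at r = 0.157.
D_1 = 0.6495
D_2 = 0.8112
D_3 = 1.0132
D_4 = 1.1236
D_5 = 1.2461
D_6 = 1.3819
TV_6 = 1.4455/(0.157−0.046) = 13.0225
P₀ = Σ Dₜ/(1+r)ᵗ + TV_6/(1+r)^6 = 9.0543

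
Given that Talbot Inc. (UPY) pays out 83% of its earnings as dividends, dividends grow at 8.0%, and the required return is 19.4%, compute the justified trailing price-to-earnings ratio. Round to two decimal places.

Justified trailing P/E = b(1+g)/(r−g) = 0.83×(1+0.08)/(0.194−0.08) = 7.8632

7.86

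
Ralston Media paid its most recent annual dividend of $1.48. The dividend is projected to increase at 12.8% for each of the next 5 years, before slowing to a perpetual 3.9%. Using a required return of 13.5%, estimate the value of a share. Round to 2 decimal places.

Two-stage DDM. Project D₁…D_5 at 0.128, terminal growth 0.039, discount at r = 0.135.
D_1 = 1.6694
D_2 = 1.8831
D_3 = 2.1242
D_4 = 2.3961
D_5 = 2.7028
Terminal value at t=5: TV = D_6/(r−g) = 2.8082/(0.135−0.039) = 29.2517
P₀ = 1.6694/(1+0.135)^1 + 1.8831/(1+0.135)^2 + 2.1242/(1+0.135)^3 + 2.3961/(1+0.135)^4 + 2.7028/(1+0.135)^5 + 29.2517/(1+0.135)^5 = 22.7942

$22.79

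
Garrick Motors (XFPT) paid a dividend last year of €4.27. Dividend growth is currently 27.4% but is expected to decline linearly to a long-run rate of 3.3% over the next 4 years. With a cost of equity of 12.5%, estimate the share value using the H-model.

€70.32

H-model: P₀ = D₀[(1+g_L) + H(g_S−g_L)]/(r−g_L), with H = 4/2 = 2.
P₀ = 4.27 × [(1+0.033) + 2×(0.274−0.033)] / (0.125−0.033)
   = 4.27 × 1.5150 / 0.092 = 70.3158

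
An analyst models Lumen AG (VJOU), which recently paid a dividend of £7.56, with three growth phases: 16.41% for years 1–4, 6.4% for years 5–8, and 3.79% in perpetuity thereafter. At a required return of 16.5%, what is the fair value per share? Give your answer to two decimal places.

Three-stage DDM. Project D₁…D_8; terminal Gordon value at t=8 with g = 0.0379; discount at r = 0.165.
D_1 = 8.8006
D_2 = 10.2448
D_3 = 11.9259
D_4 = 13.8830
D_5 = 14.7715
D_6 = 15.7169
D_7 = 16.7228
D_8 = 17.7930
TV_8 = 18.4674/(0.165−0.0379) = 145.2979
P₀ = Σ Dₜ/(1+r)ᵗ + TV_8/(1+r)^8 = 97.1572

£97.16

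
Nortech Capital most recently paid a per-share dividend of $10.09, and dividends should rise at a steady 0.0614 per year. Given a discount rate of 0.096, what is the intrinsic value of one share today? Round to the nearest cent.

$309.52

Gordon growth model: P₀ = D₁/(r − g). D₁ = 10.09 × (1 + 0.0614) = 10.7095.
P₀ = 10.7095 / (0.096 − 0.0614) = 10.7095 / 0.0346 = 309.5239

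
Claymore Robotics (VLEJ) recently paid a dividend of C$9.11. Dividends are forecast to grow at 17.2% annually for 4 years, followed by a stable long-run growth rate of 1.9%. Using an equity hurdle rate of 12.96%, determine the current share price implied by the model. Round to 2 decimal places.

Two-stage DDM. Project D₁…D_4 at 0.172, terminal growth 0.019, discount at r = 0.1296.
D_1 = 10.6769
D_2 = 12.5134
D_3 = 14.6656
D_4 = 17.1881
Terminal value at t=4: TV = D_5/(r−g) = 17.5147/(0.1296−0.019) = 158.3609
P₀ = 10.6769/(1+0.1296)^1 + 12.5134/(1+0.1296)^2 + 14.6656/(1+0.1296)^3 + 17.1881/(1+0.1296)^4 + 158.3609/(1+0.1296)^4 = 137.2536

C$137.25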